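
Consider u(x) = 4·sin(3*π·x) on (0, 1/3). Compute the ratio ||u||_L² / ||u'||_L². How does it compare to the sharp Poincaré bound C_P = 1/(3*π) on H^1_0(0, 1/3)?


||u||_L² / ||u'||_L² = 1/(3*π) = C_P.

u(x) = 4·sin(3*π·x), so u'(x) = 12*π*cos(3*π*x).
Writing u(x) = A·sin(kπx/L) with A = 4 and k = 1, use ∫_0^L sin²(kπx/L) dx = L/2 and ∫_0^L cos²(kπx/L) dx = L/2.
u² = 16·sin²(3*π·x) and (u')² = 144*π^2·cos²(3*π·x), and each of sin², cos² integrates to L/2 = 1/6 over (0, 1/3).
∫_0^1/3 u² dx = 8/3, so ||u||_L² = 2*sqrt(6)/3.
∫_0^1/3 (u')² dx = 24*π^2, so ||u'||_L² = 2*sqrt(6)*π.
Ratio ||u||_L² / ||u'||_L² = 1/(3*π).
Sharp Poincaré constant on H^1_0(0, 1/3) is C_P = L/π = 1/(3*π), achieved by sin(3*π·x).
This is the k = 1 eigenfunction (up to amplitude), so the ratio equals the sharp Poincaré constant exactly.


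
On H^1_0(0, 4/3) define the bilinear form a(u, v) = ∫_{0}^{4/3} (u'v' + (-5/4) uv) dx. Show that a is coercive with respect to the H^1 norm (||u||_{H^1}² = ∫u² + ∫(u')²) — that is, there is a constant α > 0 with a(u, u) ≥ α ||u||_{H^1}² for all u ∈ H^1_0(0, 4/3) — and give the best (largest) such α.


α = (-20 + 9*π^2)/(16 + 9*π^2)

Coercivity of a(·,·) on H^1_0(0, 4/3) means a(u, u) ≥ α ||u||_{H^1}² for every u ∈ H^1_0.
The interval has length L = 4/3, and Poincaré/coercivity depend only on L. Here a(u, u) = ∫(u')² + (-5/4)·∫u².
Here c = -5/4 < 0 with |c| < (π/L)² = 9*π^2/16, so coercivity still holds. The condition a(u,u) ≥ α||u||_{H^1}² reads (1−α)∫(u')² ≥ (α−c)∫u². Any admissible α is ≤ 1 (rapidly oscillating u have ∫u²/∫(u')² → 0), and α = 1 would force 0 ≥ (1−c)∫u², impossible since c < 1; so 1−α > 0. By the sharp Poincaré inequality on H^1_0 of an interval of length L, ∫(u')² ≥ (π/L)²∫u² with equality for the first sine mode sin(π(x−x₀)/L) (x₀ the left endpoint), so the inequality holds for all u iff (1−α)(π/L)² ≥ α − c, i.e. α ≤ ((π/L)² + c)/((π/L)² + 1) = (1 + c(L/π)²)/(1 + (L/π)²). (Direct route, valid since c ≤ 0: Poincaré gives c∫u² ≥ c(L/π)²∫(u')², so a(u,u) ≥ (1 + c(L/π)²)∫(u')², while ||u||_{H^1}² ≤ (1 + (L/π)²)∫(u')²; dividing yields the same α.) With (π/L)² = 9*π^2/16 and c = -5/4, the largest admissible constant is α = ((π/L)² + c)/((π/L)² + 1).
Simplifying, α = (-20 + 9*π^2)/(16 + 9*π^2).


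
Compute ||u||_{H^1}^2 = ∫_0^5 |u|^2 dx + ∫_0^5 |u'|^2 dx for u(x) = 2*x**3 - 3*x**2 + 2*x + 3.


||u||_{H^1}^2 = 779090/21

The H^1 norm (squared) on an interval (0, L) is
  ||u||_{H^1}^2 = ∫_0^L u(x)^2 dx + ∫_0^L u'(x)^2 dx.
Compute u'(x) = 6*x**2 - 6*x + 2.
Then u(x)^2 = 4*x**6 - 12*x**5 + 17*x**4 - 14*x**2 + 12*x + 9 and u'(x)^2 = 36*x**4 - 72*x**3 + 60*x**2 - 24*x + 4.
Integrate each monomial from 0 to 5 using ∫_0^5 c·x^n dx = c·5^(n+1)/(n+1):
  ∫_0^5 u(x)^2 dx = ∫_0^5 (4*x^6 - 12*x^5 + 17*x^4 - 14*x^2 + 12*x + 9) dx. Term by term:
    ∫_0^5 4*x^6 dx = 312500/7;  ∫_0^5 -12*x^5 dx = -31250;  ∫_0^5 17*x^4 dx = 10625;
    ∫_0^5 -14*x^2 dx = -1750/3;  ∫_0^5 12*x dx = 150;  ∫_0^5 9 dx = 45.
  Sum: 312500/7 − 31250 + 10625 − 1750/3 + 150 + 45 = 496220/21.
  ∫_0^5 u'(x)^2 dx = ∫_0^5 (36*x^4 - 72*x^3 + 60*x^2 - 24*x + 4) dx. Term by term:
    ∫_0^5 36*x^4 dx = 22500;  ∫_0^5 -72*x^3 dx = -11250;  ∫_0^5 60*x^2 dx = 2500;
    ∫_0^5 -24*x dx = -300;  ∫_0^5 4 dx = 20.
  Sum: 22500 − 11250 + 2500 − 300 + 20 = 13470.
Adding: ||u||_{H^1}^2 = 496220/21 + 13470 = 779090/21.


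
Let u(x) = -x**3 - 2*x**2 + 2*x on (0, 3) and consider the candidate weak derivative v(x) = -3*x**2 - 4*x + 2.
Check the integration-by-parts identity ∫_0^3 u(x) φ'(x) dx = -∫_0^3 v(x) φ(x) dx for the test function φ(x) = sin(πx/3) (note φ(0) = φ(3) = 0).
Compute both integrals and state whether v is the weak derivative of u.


LHS = -324/π^3 + 105/π, RHS = -324/π^3 + 105/π. Yes, v = u' weakly.

u(x) = -x**3 - 2*x**2 + 2*x, classical derivative u'(x) = -3*x**2 - 4*x + 2.
φ(x) = sin(πx/3), so φ'(x) = π*cos(π*x/3)/3.
Note φ(0) = φ(3) = 0, so the boundary term u·φ vanishes.
LHS = ∫_0^3 u(x) φ'(x) dx = ∫_0^3 (-π*x^3*cos(π*x/3)/3 - 2*π*x^2*cos(π*x/3)/3 + 2*π*x*cos(π*x/3)/3) dx. Term by term:
  ∫_0^3 -2*π*x^2*cos(π*x/3)/3 dx = 36/π;  ∫_0^3 -π*x^3*cos(π*x/3)/3 dx = -324/π^3 + 81/π;  ∫_0^3 2*π*x*cos(π*x/3)/3 dx = -12/π.
Sum: 36/π + -324/π^3 + 81/π − 12/π = -324/π^3 + 105/π.
So LHS = -324/π^3 + 105/π.
∫_0^3 v(x) φ(x) dx = ∫_0^3 (-3*x^2*sin(π*x/3) - 4*x*sin(π*x/3) + 2*sin(π*x/3)) dx. Term by term:
  ∫_0^3 2*sin(π*x/3) dx = 12/π;  ∫_0^3 -4*x*sin(π*x/3) dx = -36/π;  ∫_0^3 -3*x^2*sin(π*x/3) dx = -81/π + 324/π^3.
Sum: 12/π − 36/π + -81/π + 324/π^3 = -105/π + 324/π^3.
So RHS = -∫_0^3 v(x) φ(x) dx = -324/π^3 + 105/π.
LHS = RHS, so the identity holds for this test φ.
Moreover u is smooth here and v(x) = u'(x) = -3*x**2 - 4*x + 2 pointwise, so the identity holds for every test function. Hence v is the weak derivative of u.


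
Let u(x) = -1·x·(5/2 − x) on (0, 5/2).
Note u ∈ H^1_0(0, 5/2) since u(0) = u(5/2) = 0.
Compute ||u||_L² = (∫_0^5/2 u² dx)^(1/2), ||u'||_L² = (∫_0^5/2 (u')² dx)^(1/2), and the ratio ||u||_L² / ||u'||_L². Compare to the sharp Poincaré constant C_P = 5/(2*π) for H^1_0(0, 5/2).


||u||_L² / ||u'||_L² = sqrt(10)/4 < C_P = 5/(2*π).

u(x) = -1·x·(5/2 − x), so u'(x) = 2*x - 5/2.
u(x) = -1·x·(5/2 − x) vanishes at x = 0 and x = 5/2, so u ∈ H^1_0(0, 5/2). Differentiate via the product rule and integrate the resulting polynomials term by term.
  ∫_0^5/2 u² dx = ∫_0^5/2 (x^4 - 5*x^3 + 25*x^2/4) dx. Term by term:
    ∫_0^5/2 x^4 dx = 625/32;  ∫_0^5/2 -5*x^3 dx = -3125/64;  ∫_0^5/2 25*x^2/4 dx = 3125/96.
  Sum: 625/32 − 3125/64 + 3125/96 = 625/192.
  ∫_0^5/2 (u')² dx = ∫_0^5/2 (4*x^2 - 10*x + 25/4) dx. Term by term:
    ∫_0^5/2 4*x^2 dx = 125/6;  ∫_0^5/2 -10*x dx = -125/4;  ∫_0^5/2 25/4 dx = 125/8.
  Sum: 125/6 − 125/4 + 125/8 = 125/24.
∫_0^5/2 u² dx = 625/192, so ||u||_L² = 25*sqrt(3)/24.
∫_0^5/2 (u')² dx = 125/24, so ||u'||_L² = 5*sqrt(30)/12.
Ratio ||u||_L² / ||u'||_L² = sqrt(10)/4.
Sharp Poincaré constant on H^1_0(0, 5/2) is C_P = L/π = 5/(2*π), achieved by sin(2*π/5·x).
A polynomial bump cannot attain the sharp Poincaré constant (only the first sine eigenfunction does), so the ratio is strictly less than C_P, consistent with ||u||_L² ≤ C_P ||u'||_L².


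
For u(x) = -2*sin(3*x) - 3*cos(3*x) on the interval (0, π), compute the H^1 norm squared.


||u||_{H^1(0,π)}^2 = 65*π

u'(x) = 9*sin(3*x) - 6*cos(3*x).
Expand u² and (u')² and integrate term by term on (0, π), using: for integers n ≥ 1, ∫_0^π sin²(nx) dx = ∫_0^π cos²(nx) dx = π/2; for n ≠ n', ∫_0^π sin(nx)sin(n'x) dx = ∫_0^π cos(nx)cos(n'x) dx = 0; and by product-to-sum, ∫_0^π sin(nx)cos(n'x) dx = ½∫_0^π [sin((n+n')x) + sin((n−n')x)] dx, which is 0 when n+n' is even and 2n/(n²−n'²) when n+n' is odd (it need not vanish on (0, π)).
  u² squared terms: (-3)²·∫cos(3x)² dx = 9·π/2 = 9*π/2;  (-2)²·∫sin(3x)² dx = 4·π/2 = 2*π.
  u² cross terms: 2·(-3)·(-2)·∫cos(3x)·sin(3x) dx = 12·(0) = 0.
  So ∫_0^π u² dx = 9*π/2 + 2*π + 0 = 13*π/2.
  (u')² squared terms: (-6)²·∫cos(3x)² dx = 36·π/2 = 18*π;  (9)²·∫sin(3x)² dx = 81·π/2 = 81*π/2.
  (u')² cross terms: 2·(-6)·(9)·∫cos(3x)·sin(3x) dx = -108·(0) = 0.
  So ∫_0^π (u')² dx = 18*π + 81*π/2 + 0 = 117*π/2.
||u||_{H^1}^2 = (13*π/2) + (117*π/2) = 65*π.


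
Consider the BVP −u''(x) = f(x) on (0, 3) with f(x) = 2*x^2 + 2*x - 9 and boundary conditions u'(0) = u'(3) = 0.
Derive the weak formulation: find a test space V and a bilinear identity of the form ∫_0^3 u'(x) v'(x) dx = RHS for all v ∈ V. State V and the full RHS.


V = H^1(0, 3) (no boundary constraint on v; u is determined up to an additive constant); weak form: ∫_0^3 u'v' dx = ∫_0^3 (2*x^2 + 2*x - 9) v dx for all v ∈ V.

Multiply both sides by a test function v and integrate from 0 to 3:
  ∫_0^3 −u''(x) v(x) dx = ∫_0^3 f(x) v(x) dx.
Integrate the LHS by parts once:
  ∫_0^3 −u'' v dx = −[u'(x) v(x)]_0^3 + ∫_0^3 u'(x) v'(x) dx.
Thus ∫_0^3 u'(x) v'(x) dx = ∫_0^3 f(x) v(x) dx + [u'(x) v(x)]_0^3.
Choose V so that boundary terms are either known or forced to vanish.
u has homogeneous Neumann: u'(0) = u'(3) = 0. So [u' v]_0^3 = 0·v(3) − 0·v(0) = 0 for any v; take V = H^1(0, 3).
Weak formulation: find u (satisfying any essential BC) such that ∫_0^3 u'(x) v'(x) dx = ∫_0^3 f v dx for all v ∈ V (homogeneous Neumann, so boundary terms vanish).
Substituting f(x) = 2*x^2 + 2*x - 9, the right-hand side is ∫_0^3 (2*x^2 + 2*x - 9) v dx.
Compatibility check (pure Neumann): taking v ≡ 1 ∈ V gives 0 = ∫_0^3 f dx + (0) − (0), i.e. ∫_0^3 f dx must equal u'(0) − u'(3) = 0. Indeed ∫_0^3 (2*x^2 + 2*x - 9) dx = 0, so the data are compatible. The solution is then unique only up to an additive constant (fix it e.g. by requiring ∫_0^3 u dx = 0).


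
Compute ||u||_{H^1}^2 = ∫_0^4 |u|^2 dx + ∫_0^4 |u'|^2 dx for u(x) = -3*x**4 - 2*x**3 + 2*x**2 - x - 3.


||u||_{H^1}^2 = 80650904/105

The H^1 norm (squared) on an interval (0, L) is
  ||u||_{H^1}^2 = ∫_0^L u(x)^2 dx + ∫_0^L u'(x)^2 dx.
Compute u'(x) = -12*x**3 - 6*x**2 + 4*x - 1.
Then u(x)^2 = 9*x**8 + 12*x**7 - 8*x**6 - 2*x**5 + 26*x**4 + 8*x**3 - 11*x**2 + 6*x + 9 and u'(x)^2 = 144*x**6 + 144*x**5 - 60*x**4 - 24*x**3 + 28*x**2 - 8*x + 1.
Integrate each monomial from 0 to 4 using ∫_0^4 c·x^n dx = c·4^(n+1)/(n+1):
  ∫_0^4 u(x)^2 dx = ∫_0^4 (9*x^8 + 12*x^7 - 8*x^6 - 2*x^5 + 26*x^4 + 8*x^3 - 11*x^2 + 6*x + 9) dx. Term by term:
    ∫_0^4 9*x^8 dx = 262144;  ∫_0^4 12*x^7 dx = 98304;  ∫_0^4 -8*x^6 dx = -131072/7;
    ∫_0^4 -2*x^5 dx = -4096/3;  ∫_0^4 26*x^4 dx = 26624/5;  ∫_0^4 8*x^3 dx = 512;
    ∫_0^4 -11*x^2 dx = -704/3;  ∫_0^4 6*x dx = 48;  ∫_0^4 9 dx = 36.
  Sum: 262144 + 98304 − 131072/7 − 4096/3 + 26624/5 + 512 − 704/3 + 48 + 36 = 12111548/35.
  ∫_0^4 u'(x)^2 dx = ∫_0^4 (144*x^6 + 144*x^5 - 60*x^4 - 24*x^3 + 28*x^2 - 8*x + 1) dx. Term by term:
    ∫_0^4 144*x^6 dx = 2359296/7;  ∫_0^4 144*x^5 dx = 98304;  ∫_0^4 -60*x^4 dx = -12288;
    ∫_0^4 -24*x^3 dx = -1536;  ∫_0^4 28*x^2 dx = 1792/3;  ∫_0^4 -8*x dx = -64;
    ∫_0^4 1 dx = 4.
  Sum: 2359296/7 + 98304 − 12288 − 1536 + 1792/3 − 64 + 4 = 8863252/21.
Adding: ||u||_{H^1}^2 = 12111548/35 + 8863252/21 = 80650904/105.


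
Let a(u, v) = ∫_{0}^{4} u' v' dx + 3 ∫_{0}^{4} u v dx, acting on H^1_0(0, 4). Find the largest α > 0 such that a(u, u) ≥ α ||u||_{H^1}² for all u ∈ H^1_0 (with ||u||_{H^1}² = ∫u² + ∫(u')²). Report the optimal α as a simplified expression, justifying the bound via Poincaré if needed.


α = 1

Coercivity of a(·,·) on H^1_0(0, 4) means a(u, u) ≥ α ||u||_{H^1}² for every u ∈ H^1_0.
The interval has length L = 4, and Poincaré/coercivity depend only on L. Here a(u, u) = ∫(u')² + (3)·∫u².
Here c = 3 ≥ 1, so a(u,u) = ∫(u')² + c∫u² ≥ ∫(u')² + ∫u² = ||u||_{H^1}², i.e. α = 1 works. No larger α is possible: a(u,u) ≥ α||u||_{H^1}² means (1−α)∫(u')² ≥ (α−c)∫u², and for the modes u_n = sin(nπ(x−x₀)/L) (x₀ the left endpoint) one has ∫u_n²/∫(u_n')² = (L/(nπ))² → 0, so a(u_n,u_n)/||u_n||_{H^1}² → 1. Hence the optimal constant is α = 1.
Therefore α = 1.


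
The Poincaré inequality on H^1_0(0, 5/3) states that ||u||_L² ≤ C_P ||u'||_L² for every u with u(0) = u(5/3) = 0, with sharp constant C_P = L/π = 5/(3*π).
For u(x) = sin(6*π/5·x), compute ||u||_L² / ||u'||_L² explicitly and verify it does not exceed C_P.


||u||_L² / ||u'||_L² = 5/(6*π) < C_P = 5/(3*π).

u(x) = sin(6*π/5·x), so u'(x) = 6*π*cos(6*π*x/5)/5.
Writing u(x) = A·sin(kπx/L) with A = 1 and k = 2, use ∫_0^L sin²(kπx/L) dx = L/2 and ∫_0^L cos²(kπx/L) dx = L/2.
u² = 1·sin²(6*π/5·x) and (u')² = 36*π^2/25·cos²(6*π/5·x), and each of sin², cos² integrates to L/2 = 5/6 over (0, 5/3).
∫_0^5/3 u² dx = 5/6, so ||u||_L² = sqrt(30)/6.
∫_0^5/3 (u')² dx = 6*π^2/5, so ||u'||_L² = sqrt(30)*π/5.
Ratio ||u||_L² / ||u'||_L² = 5/(6*π).
Sharp Poincaré constant on H^1_0(0, 5/3) is C_P = L/π = 5/(3*π), achieved by sin(3*π/5·x).
This is the k = 2 harmonic; the ratio L/(kπ) is strictly less than C_P = L/π, consistent with the sharp inequality ||u||_L² ≤ C_P ||u'||_L².


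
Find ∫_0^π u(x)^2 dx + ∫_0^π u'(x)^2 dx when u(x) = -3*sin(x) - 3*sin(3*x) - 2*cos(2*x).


||u||_{H^1(0,π)}^2 = 32 + 64*π

u'(x) = 4*sin(2*x) - 3*cos(x) - 9*cos(3*x).
Expand u² and (u')² and integrate term by term on (0, π), using: for integers n ≥ 1, ∫_0^π sin²(nx) dx = ∫_0^π cos²(nx) dx = π/2; for n ≠ n', ∫_0^π sin(nx)sin(n'x) dx = ∫_0^π cos(nx)cos(n'x) dx = 0; and by product-to-sum, ∫_0^π sin(nx)cos(n'x) dx = ½∫_0^π [sin((n+n')x) + sin((n−n')x)] dx, which is 0 when n+n' is even and 2n/(n²−n'²) when n+n' is odd (it need not vanish on (0, π)).
  u² squared terms: (-3)²·∫sin(x)² dx = 9·π/2 = 9*π/2;  (-3)²·∫sin(3x)² dx = 9·π/2 = 9*π/2;  (-2)²·∫cos(2x)² dx = 4·π/2 = 2*π.
  u² cross terms: 2·(-3)·(-3)·∫sin(x)·sin(3x) dx = 18·(0) = 0;  2·(-3)·(-2)·∫sin(x)·cos(2x) dx = 12·(-2/3) = -8;  2·(-3)·(-2)·∫sin(3x)·cos(2x) dx = 12·(6/5) = 72/5.
  So ∫_0^π u² dx = 9*π/2 + 9*π/2 + 2*π + 0 − 8 + 72/5 = 32/5 + 11*π.
  (u')² squared terms: (-9)²·∫cos(3x)² dx = 81·π/2 = 81*π/2;  (-3)²·∫cos(x)² dx = 9·π/2 = 9*π/2;  (4)²·∫sin(2x)² dx = 16·π/2 = 8*π.
  (u')² cross terms: 2·(-9)·(-3)·∫cos(3x)·cos(x) dx = 54·(0) = 0;  2·(-9)·(4)·∫cos(3x)·sin(2x) dx = -72·(-4/5) = 288/5;  2·(-3)·(4)·∫cos(x)·sin(2x) dx = -24·(4/3) = -32.
  So ∫_0^π (u')² dx = 81*π/2 + 9*π/2 + 8*π + 0 + 288/5 − 32 = 128/5 + 53*π.
||u||_{H^1}^2 = (32/5 + 11*π) + (128/5 + 53*π) = 32 + 64*π.


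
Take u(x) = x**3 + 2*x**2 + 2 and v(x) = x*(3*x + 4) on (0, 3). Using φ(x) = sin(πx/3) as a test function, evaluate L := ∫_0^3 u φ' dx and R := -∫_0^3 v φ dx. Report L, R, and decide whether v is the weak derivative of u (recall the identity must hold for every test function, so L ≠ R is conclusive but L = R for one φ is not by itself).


LHS = -117/π + 324/π^3, RHS = -117/π + 324/π^3. Yes, v = u' weakly.

u(x) = x**3 + 2*x**2 + 2, classical derivative u'(x) = 3*x**2 + 4*x.
φ(x) = sin(πx/3), so φ'(x) = π*cos(π*x/3)/3.
Note φ(0) = φ(3) = 0, so the boundary term u·φ vanishes.
LHS = ∫_0^3 u(x) φ'(x) dx = ∫_0^3 (π*x^3*cos(π*x/3)/3 + 2*π*x^2*cos(π*x/3)/3 + 2*π*cos(π*x/3)/3) dx. Term by term:
  ∫_0^3 2*π*cos(π*x/3)/3 dx = 0;  ∫_0^3 π*x^3*cos(π*x/3)/3 dx = -81/π + 324/π^3;  ∫_0^3 2*π*x^2*cos(π*x/3)/3 dx = -36/π.
Sum: 0 + -81/π + 324/π^3 − 36/π = -117/π + 324/π^3.
So LHS = -117/π + 324/π^3.
∫_0^3 v(x) φ(x) dx = ∫_0^3 (3*x^2*sin(π*x/3) + 4*x*sin(π*x/3)) dx. Term by term:
  ∫_0^3 3*x^2*sin(π*x/3) dx = -324/π^3 + 81/π;  ∫_0^3 4*x*sin(π*x/3) dx = 36/π.
Sum: -324/π^3 + 81/π + 36/π = -324/π^3 + 117/π.
So RHS = -∫_0^3 v(x) φ(x) dx = -117/π + 324/π^3.
LHS = RHS, so the identity holds for this test φ.
Moreover u is smooth here and v(x) = u'(x) = 3*x**2 + 4*x pointwise, so the identity holds for every test function. Hence v is the weak derivative of u.


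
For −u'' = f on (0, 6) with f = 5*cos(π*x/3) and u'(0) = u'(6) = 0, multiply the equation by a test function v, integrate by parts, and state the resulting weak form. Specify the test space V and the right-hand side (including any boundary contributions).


V = H^1(0, 6) (no boundary constraint on v; u is determined up to an additive constant); weak form: ∫_0^6 u'v' dx = ∫_0^6 (5*cos(π*x/3)) v dx for all v ∈ V.

Multiply both sides by a test function v and integrate from 0 to 6:
  ∫_0^6 −u''(x) v(x) dx = ∫_0^6 f(x) v(x) dx.
Integrate the LHS by parts once:
  ∫_0^6 −u'' v dx = −[u'(x) v(x)]_0^6 + ∫_0^6 u'(x) v'(x) dx.
Thus ∫_0^6 u'(x) v'(x) dx = ∫_0^6 f(x) v(x) dx + [u'(x) v(x)]_0^6.
Choose V so that boundary terms are either known or forced to vanish.
u has homogeneous Neumann: u'(0) = u'(6) = 0. So [u' v]_0^6 = 0·v(6) − 0·v(0) = 0 for any v; take V = H^1(0, 6).
Weak formulation: find u (satisfying any essential BC) such that ∫_0^6 u'(x) v'(x) dx = ∫_0^6 f v dx for all v ∈ V (homogeneous Neumann, so boundary terms vanish).
Substituting f(x) = 5*cos(π*x/3), the right-hand side is ∫_0^6 (5*cos(π*x/3)) v dx.
Compatibility check (pure Neumann): taking v ≡ 1 ∈ V gives 0 = ∫_0^6 f dx + (0) − (0), i.e. ∫_0^6 f dx must equal u'(0) − u'(6) = 0. Indeed ∫_0^6 (5*cos(π*x/3)) dx = 0, so the data are compatible. The solution is then unique only up to an additive constant (fix it e.g. by requiring ∫_0^6 u dx = 0).


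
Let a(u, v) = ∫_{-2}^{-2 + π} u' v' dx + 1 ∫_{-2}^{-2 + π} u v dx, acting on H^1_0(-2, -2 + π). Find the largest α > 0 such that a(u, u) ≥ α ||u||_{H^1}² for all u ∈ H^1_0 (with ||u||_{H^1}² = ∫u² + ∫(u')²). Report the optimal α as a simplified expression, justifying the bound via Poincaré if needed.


α = 1

Coercivity of a(·,·) on H^1_0(-2, -2 + π) means a(u, u) ≥ α ||u||_{H^1}² for every u ∈ H^1_0.
The interval has length L = π, and Poincaré/coercivity depend only on L. Here a(u, u) = ∫(u')² + (1)·∫u².
Here c = 1 ≥ 1, so a(u,u) = ∫(u')² + c∫u² ≥ ∫(u')² + ∫u² = ||u||_{H^1}², i.e. α = 1 works. No larger α is possible: a(u,u) ≥ α||u||_{H^1}² means (1−α)∫(u')² ≥ (α−c)∫u², and for the modes u_n = sin(nπ(x−x₀)/L) (x₀ the left endpoint) one has ∫u_n²/∫(u_n')² = (L/(nπ))² → 0, so a(u_n,u_n)/||u_n||_{H^1}² → 1. Hence the optimal constant is α = 1.
Therefore α = 1.


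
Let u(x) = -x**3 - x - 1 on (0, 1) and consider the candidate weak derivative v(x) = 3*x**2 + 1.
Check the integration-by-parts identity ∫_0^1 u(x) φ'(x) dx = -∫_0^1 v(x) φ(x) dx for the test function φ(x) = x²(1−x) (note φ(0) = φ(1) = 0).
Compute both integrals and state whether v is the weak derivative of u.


LHS = 11/60, RHS = -11/60. No, v is not the weak derivative of u.

u(x) = -x**3 - x - 1, classical derivative u'(x) = -3*x**2 - 1.
φ(x) = x²(1−x), so φ'(x) = x*(2 - 3*x).
Note φ(0) = φ(1) = 0, so the boundary term u·φ vanishes.
LHS = ∫_0^1 u(x) φ'(x) dx = ∫_0^1 (3*x^5 - 2*x^4 + 3*x^3 + x^2 - 2*x) dx. Term by term:
  ∫_0^1 3*x^5 dx = 1/2;  ∫_0^1 -2*x^4 dx = -2/5;  ∫_0^1 3*x^3 dx = 3/4;
  ∫_0^1 x^2 dx = 1/3;  ∫_0^1 -2*x dx = -1.
Sum: 1/2 − 2/5 + 3/4 + 1/3 − 1 = 11/60.
So LHS = 11/60.
∫_0^1 v(x) φ(x) dx = ∫_0^1 (-3*x^5 + 3*x^4 - x^3 + x^2) dx. Term by term:
  ∫_0^1 -3*x^5 dx = -1/2;  ∫_0^1 3*x^4 dx = 3/5;  ∫_0^1 -x^3 dx = -1/4;
  ∫_0^1 x^2 dx = 1/3.
Sum: -1/2 + 3/5 − 1/4 + 1/3 = 11/60.
So RHS = -∫_0^1 v(x) φ(x) dx = -11/60.
LHS − RHS = 11/30 ≠ 0, so the identity fails.
(For a valid weak derivative the identity must hold for EVERY test function, in particular this one. The failure shows v is NOT the weak derivative of u.)
Correct weak derivative would be u'(x) = -3*x**2 - 1.


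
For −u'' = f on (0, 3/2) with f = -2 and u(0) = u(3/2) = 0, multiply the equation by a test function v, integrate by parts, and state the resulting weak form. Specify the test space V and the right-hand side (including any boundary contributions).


V = H^1_0(0, 3/2) (so v(0) = v(3/2) = 0); weak form: ∫_0^3/2 u'v' dx = ∫_0^3/2 (-2) v dx for all v ∈ V.

Multiply both sides by a test function v and integrate from 0 to 3/2:
  ∫_0^3/2 −u''(x) v(x) dx = ∫_0^3/2 f(x) v(x) dx.
Integrate the LHS by parts once:
  ∫_0^3/2 −u'' v dx = −[u'(x) v(x)]_0^3/2 + ∫_0^3/2 u'(x) v'(x) dx.
Thus ∫_0^3/2 u'(x) v'(x) dx = ∫_0^3/2 f(x) v(x) dx + [u'(x) v(x)]_0^3/2.
Choose V so that boundary terms are either known or forced to vanish.
u is Dirichlet: u(0) = u(3/2) = 0. Let V = H^1_0(0, 3/2); then v(0) = v(3/2) = 0, and [u' v]_0^3/2 = 0.
Weak formulation: find u (satisfying any essential BC) such that ∫_0^3/2 u'(x) v'(x) dx = ∫_0^3/2 f v dx for all v ∈ V.
Substituting f(x) = -2, the right-hand side is ∫_0^3/2 (-2) v dx.


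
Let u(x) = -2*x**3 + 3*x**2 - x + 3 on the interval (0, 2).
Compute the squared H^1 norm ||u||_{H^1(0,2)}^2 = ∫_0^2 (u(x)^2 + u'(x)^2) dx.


||u||_{H^1}^2 = 6448/105

The H^1 norm (squared) on an interval (0, L) is
  ||u||_{H^1}^2 = ∫_0^L u(x)^2 dx + ∫_0^L u'(x)^2 dx.
Compute u'(x) = -6*x**2 + 6*x - 1.
Then u(x)^2 = 4*x**6 - 12*x**5 + 13*x**4 - 18*x**3 + 19*x**2 - 6*x + 9 and u'(x)^2 = 36*x**4 - 72*x**3 + 48*x**2 - 12*x + 1.
Integrate each monomial from 0 to 2 using ∫_0^2 c·x^n dx = c·2^(n+1)/(n+1):
  ∫_0^2 u(x)^2 dx = ∫_0^2 (4*x^6 - 12*x^5 + 13*x^4 - 18*x^3 + 19*x^2 - 6*x + 9) dx. Term by term:
    ∫_0^2 4*x^6 dx = 512/7;  ∫_0^2 -12*x^5 dx = -128;  ∫_0^2 13*x^4 dx = 416/5;
    ∫_0^2 -18*x^3 dx = -72;  ∫_0^2 19*x^2 dx = 152/3;  ∫_0^2 -6*x dx = -12;
    ∫_0^2 9 dx = 18.
  Sum: 512/7 − 128 + 416/5 − 72 + 152/3 − 12 + 18 = 1366/105.
  ∫_0^2 u'(x)^2 dx = ∫_0^2 (36*x^4 - 72*x^3 + 48*x^2 - 12*x + 1) dx. Term by term:
    ∫_0^2 36*x^4 dx = 1152/5;  ∫_0^2 -72*x^3 dx = -288;  ∫_0^2 48*x^2 dx = 128;
    ∫_0^2 -12*x dx = -24;  ∫_0^2 1 dx = 2.
  Sum: 1152/5 − 288 + 128 − 24 + 2 = 242/5.
Adding: ||u||_{H^1}^2 = 1366/105 + 242/5 = 6448/105.


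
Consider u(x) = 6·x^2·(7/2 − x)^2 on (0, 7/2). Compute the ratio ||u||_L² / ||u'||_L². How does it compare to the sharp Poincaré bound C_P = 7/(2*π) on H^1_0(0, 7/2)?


||u||_L² / ||u'||_L² = 7*sqrt(3)/12 < C_P = 7/(2*π).

u(x) = 6·x^2·(7/2 − x)^2, so u'(x) = 3*x*(2*x - 7)*(4*x - 7).
u(x) = 6·x^2·(7/2 − x)^2 vanishes at x = 0 and x = 7/2, so u ∈ H^1_0(0, 7/2). Differentiate via the product rule and integrate the resulting polynomials term by term.
  ∫_0^7/2 u² dx = ∫_0^7/2 (36*x^8 - 504*x^7 + 2646*x^6 - 6174*x^5 + 21609*x^4/4) dx. Term by term:
    ∫_0^7/2 36*x^8 dx = 40353607/128;  ∫_0^7/2 -504*x^7 dx = -363182463/256;  ∫_0^7/2 2646*x^6 dx = 155649627/64;
    ∫_0^7/2 -6174*x^5 dx = -121060821/64;  ∫_0^7/2 21609*x^4/4 dx = 363182463/640.
  Sum: 40353607/128 − 363182463/256 + 155649627/64 − 121060821/64 + 363182463/640 = 5764801/1280.
  ∫_0^7/2 (u')² dx = ∫_0^7/2 (576*x^6 - 6048*x^5 + 22932*x^4 - 37044*x^3 + 21609*x^2) dx. Term by term:
    ∫_0^7/2 576*x^6 dx = 1058841/2;  ∫_0^7/2 -6048*x^5 dx = -7411887/4;  ∫_0^7/2 22932*x^4 dx = 96354531/40;
    ∫_0^7/2 -37044*x^3 dx = -22235661/16;  ∫_0^7/2 21609*x^2 dx = 2470629/8.
  Sum: 1058841/2 − 7411887/4 + 96354531/40 − 22235661/16 + 2470629/8 = 352947/80.
∫_0^7/2 u² dx = 5764801/1280, so ||u||_L² = 2401*sqrt(5)/80.
∫_0^7/2 (u')² dx = 352947/80, so ||u'||_L² = 343*sqrt(15)/20.
Ratio ||u||_L² / ||u'||_L² = 7*sqrt(3)/12.
Sharp Poincaré constant on H^1_0(0, 7/2) is C_P = L/π = 7/(2*π), achieved by sin(2*π/7·x).
A polynomial bump cannot attain the sharp Poincaré constant (only the first sine eigenfunction does), so the ratio is strictly less than C_P, consistent with ||u||_L² ≤ C_P ||u'||_L².


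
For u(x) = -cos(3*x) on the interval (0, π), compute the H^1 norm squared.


||u||_{H^1(0,π)}^2 = 5*π

u'(x) = 3*sin(3*x).
Expand u² and (u')² and integrate term by term on (0, π), using: for integers n ≥ 1, ∫_0^π sin²(nx) dx = ∫_0^π cos²(nx) dx = π/2; for n ≠ n', ∫_0^π sin(nx)sin(n'x) dx = ∫_0^π cos(nx)cos(n'x) dx = 0; and by product-to-sum, ∫_0^π sin(nx)cos(n'x) dx = ½∫_0^π [sin((n+n')x) + sin((n−n')x)] dx, which is 0 when n+n' is even and 2n/(n²−n'²) when n+n' is odd (it need not vanish on (0, π)).
  u² squared terms: (-1)²·∫cos(3x)² dx = 1·π/2 = π/2.
  So ∫_0^π u² dx = π/2.
  (u')² squared terms: (3)²·∫sin(3x)² dx = 9·π/2 = 9*π/2.
  So ∫_0^π (u')² dx = 9*π/2.
||u||_{H^1}^2 = (π/2) + (9*π/2) = 5*π.


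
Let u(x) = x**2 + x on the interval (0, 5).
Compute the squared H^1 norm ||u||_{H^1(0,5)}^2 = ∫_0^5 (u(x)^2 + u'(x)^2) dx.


||u||_{H^1}^2 = 7205/6

The H^1 norm (squared) on an interval (0, L) is
  ||u||_{H^1}^2 = ∫_0^L u(x)^2 dx + ∫_0^L u'(x)^2 dx.
Compute u'(x) = 2*x + 1.
Then u(x)^2 = x**4 + 2*x**3 + x**2 and u'(x)^2 = 4*x**2 + 4*x + 1.
Integrate each monomial from 0 to 5 using ∫_0^5 c·x^n dx = c·5^(n+1)/(n+1):
  ∫_0^5 u(x)^2 dx = ∫_0^5 (x^4 + 2*x^3 + x^2) dx. Term by term:
    ∫_0^5 x^4 dx = 625;  ∫_0^5 2*x^3 dx = 625/2;  ∫_0^5 x^2 dx = 125/3.
  Sum: 625 + 625/2 + 125/3 = 5875/6.
  ∫_0^5 u'(x)^2 dx = ∫_0^5 (4*x^2 + 4*x + 1) dx. Term by term:
    ∫_0^5 4*x^2 dx = 500/3;  ∫_0^5 4*x dx = 50;  ∫_0^5 1 dx = 5.
  Sum: 500/3 + 50 + 5 = 665/3.
Adding: ||u||_{H^1}^2 = 5875/6 + 665/3 = 7205/6.


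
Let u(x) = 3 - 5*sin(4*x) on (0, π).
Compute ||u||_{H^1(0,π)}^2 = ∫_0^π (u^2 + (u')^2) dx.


||u||_{H^1(0,π)}^2 = 443*π/2

u'(x) = -20*cos(4*x).
Expand u² and (u')² and integrate term by term on (0, π), using: for integers n ≥ 1, ∫_0^π sin²(nx) dx = ∫_0^π cos²(nx) dx = π/2; for n ≠ n', ∫_0^π sin(nx)sin(n'x) dx = ∫_0^π cos(nx)cos(n'x) dx = 0; and by product-to-sum, ∫_0^π sin(nx)cos(n'x) dx = ½∫_0^π [sin((n+n')x) + sin((n−n')x)] dx, which is 0 when n+n' is even and 2n/(n²−n'²) when n+n' is odd (it need not vanish on (0, π)). For the constant mode: ∫_0^π 1 dx = π, ∫_0^π cos(nx) dx = 0, ∫_0^π sin(nx) dx = (1−(−1)^n)/n.
  u² squared terms: (3)²·∫1 dx = 9·π = 9*π;  (-5)²·∫sin(4x)² dx = 25·π/2 = 25*π/2.
  u² cross terms: 2·(3)·(-5)·∫1·sin(4x) dx = -30·(0) = 0.
  So ∫_0^π u² dx = 9*π + 25*π/2 + 0 = 43*π/2.
  (u')² squared terms: (-20)²·∫cos(4x)² dx = 400·π/2 = 200*π.
  So ∫_0^π (u')² dx = 200*π.
||u||_{H^1}^2 = (43*π/2) + (200*π) = 443*π/2.


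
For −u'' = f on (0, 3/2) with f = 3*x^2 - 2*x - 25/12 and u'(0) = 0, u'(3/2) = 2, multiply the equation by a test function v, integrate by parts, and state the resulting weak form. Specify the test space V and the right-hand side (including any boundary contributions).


V = H^1(0, 3/2) (v unrestricted at boundary; u is determined up to an additive constant); weak form: ∫_0^3/2 u'v' dx = ∫_0^3/2 (3*x^2 - 2*x - 25/12) v dx + 2·v(3/2) for all v ∈ V.

Multiply both sides by a test function v and integrate from 0 to 3/2:
  ∫_0^3/2 −u''(x) v(x) dx = ∫_0^3/2 f(x) v(x) dx.
Integrate the LHS by parts once:
  ∫_0^3/2 −u'' v dx = −[u'(x) v(x)]_0^3/2 + ∫_0^3/2 u'(x) v'(x) dx.
Thus ∫_0^3/2 u'(x) v'(x) dx = ∫_0^3/2 f(x) v(x) dx + [u'(x) v(x)]_0^3/2.
Choose V so that boundary terms are either known or forced to vanish.
u has inhomogeneous Neumann u'(0) = 0, u'(3/2) = 2. [u' v]_0^3/2 = (2)·v(3/2) − (0)·v(0) = 2·v(3/2). Take V = H^1(0, 3/2); boundary term becomes part of RHS.
Weak formulation: find u (satisfying any essential BC) such that ∫_0^3/2 u'(x) v'(x) dx = ∫_0^3/2 f v dx + 2·v(3/2) for all v ∈ V (Neumann data are natural BCs: they enter the RHS as boundary terms).
Substituting f(x) = 3*x^2 - 2*x - 25/12, the right-hand side is ∫_0^3/2 (3*x^2 - 2*x - 25/12) v dx + 2·v(3/2).
Compatibility check (pure Neumann): taking v ≡ 1 ∈ V gives 0 = ∫_0^3/2 f dx + (2) − (0), i.e. ∫_0^3/2 f dx must equal u'(0) − u'(3/2) = -2. Indeed ∫_0^3/2 (3*x^2 - 2*x - 25/12) dx = -2, so the data are compatible. The solution is then unique only up to an additive constant (fix it e.g. by requiring ∫_0^3/2 u dx = 0).


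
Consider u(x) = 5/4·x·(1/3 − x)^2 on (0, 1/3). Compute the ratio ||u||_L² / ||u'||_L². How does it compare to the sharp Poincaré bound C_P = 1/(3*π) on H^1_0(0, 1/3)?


||u||_L² / ||u'||_L² = sqrt(14)/42 < C_P = 1/(3*π).

u(x) = 5/4·x·(1/3 − x)^2, so u'(x) = 15*x^2/4 - 5*x/3 + 5/36.
u(x) = 5/4·x·(1/3 − x)^2 vanishes at x = 0 and x = 1/3, so u ∈ H^1_0(0, 1/3). Differentiate via the product rule and integrate the resulting polynomials term by term.
  ∫_0^1/3 u² dx = ∫_0^1/3 (25*x^6/16 - 25*x^5/12 + 25*x^4/24 - 25*x^3/108 + 25*x^2/1296) dx. Term by term:
    ∫_0^1/3 25*x^6/16 dx = 25/244944;  ∫_0^1/3 -25*x^5/12 dx = -25/52488;  ∫_0^1/3 25*x^4/24 dx = 5/5832;
    ∫_0^1/3 -25*x^3/108 dx = -25/34992;  ∫_0^1/3 25*x^2/1296 dx = 25/104976.
  Sum: 25/244944 − 25/52488 + 5/5832 − 25/34992 + 25/104976 = 5/734832.
  ∫_0^1/3 (u')² dx = ∫_0^1/3 (225*x^4/16 - 25*x^3/2 + 275*x^2/72 - 25*x/54 + 25/1296) dx. Term by term:
    ∫_0^1/3 225*x^4/16 dx = 5/432;  ∫_0^1/3 -25*x^3/2 dx = -25/648;  ∫_0^1/3 275*x^2/72 dx = 275/5832;
    ∫_0^1/3 -25*x/54 dx = -25/972;  ∫_0^1/3 25/1296 dx = 25/3888.
  Sum: 5/432 − 25/648 + 275/5832 − 25/972 + 25/3888 = 5/5832.
∫_0^1/3 u² dx = 5/734832, so ||u||_L² = sqrt(35)/2268.
∫_0^1/3 (u')² dx = 5/5832, so ||u'||_L² = sqrt(10)/108.
Ratio ||u||_L² / ||u'||_L² = sqrt(14)/42.
Sharp Poincaré constant on H^1_0(0, 1/3) is C_P = L/π = 1/(3*π), achieved by sin(3*π·x).
A polynomial bump cannot attain the sharp Poincaré constant (only the first sine eigenfunction does), so the ratio is strictly less than C_P, consistent with ||u||_L² ≤ C_P ||u'||_L².


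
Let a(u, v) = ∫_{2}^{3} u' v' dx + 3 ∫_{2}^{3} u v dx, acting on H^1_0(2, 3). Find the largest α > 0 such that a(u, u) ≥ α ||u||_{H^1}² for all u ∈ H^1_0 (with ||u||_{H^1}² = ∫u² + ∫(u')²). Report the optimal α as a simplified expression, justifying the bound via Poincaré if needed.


α = 1

Coercivity of a(·,·) on H^1_0(2, 3) means a(u, u) ≥ α ||u||_{H^1}² for every u ∈ H^1_0.
The interval has length L = 1, and Poincaré/coercivity depend only on L. Here a(u, u) = ∫(u')² + (3)·∫u².
Here c = 3 ≥ 1, so a(u,u) = ∫(u')² + c∫u² ≥ ∫(u')² + ∫u² = ||u||_{H^1}², i.e. α = 1 works. No larger α is possible: a(u,u) ≥ α||u||_{H^1}² means (1−α)∫(u')² ≥ (α−c)∫u², and for the modes u_n = sin(nπ(x−x₀)/L) (x₀ the left endpoint) one has ∫u_n²/∫(u_n')² = (L/(nπ))² → 0, so a(u_n,u_n)/||u_n||_{H^1}² → 1. Hence the optimal constant is α = 1.
Therefore α = 1.


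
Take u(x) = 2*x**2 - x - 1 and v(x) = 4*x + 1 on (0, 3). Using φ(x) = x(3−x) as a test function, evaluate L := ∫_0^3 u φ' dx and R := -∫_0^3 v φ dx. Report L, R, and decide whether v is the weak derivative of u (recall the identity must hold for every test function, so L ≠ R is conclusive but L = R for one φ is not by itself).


LHS = -45/2, RHS = -63/2. No, v is not the weak derivative of u.

u(x) = 2*x**2 - x - 1, classical derivative u'(x) = 4*x - 1.
φ(x) = x(3−x), so φ'(x) = 3 - 2*x.
Note φ(0) = φ(3) = 0, so the boundary term u·φ vanishes.
LHS = ∫_0^3 u(x) φ'(x) dx = ∫_0^3 (-4*x^3 + 8*x^2 - x - 3) dx. Term by term:
  ∫_0^3 -4*x^3 dx = -81;  ∫_0^3 8*x^2 dx = 72;  ∫_0^3 -x dx = -9/2;
  ∫_0^3 -3 dx = -9.
Sum: -81 + 72 − 9/2 − 9 = -45/2.
So LHS = -45/2.
∫_0^3 v(x) φ(x) dx = ∫_0^3 (-4*x^3 + 11*x^2 + 3*x) dx. Term by term:
  ∫_0^3 -4*x^3 dx = -81;  ∫_0^3 11*x^2 dx = 99;  ∫_0^3 3*x dx = 27/2.
Sum: -81 + 99 + 27/2 = 63/2.
So RHS = -∫_0^3 v(x) φ(x) dx = -63/2.
LHS − RHS = 9 ≠ 0, so the identity fails.
(For a valid weak derivative the identity must hold for EVERY test function, in particular this one. The failure shows v is NOT the weak derivative of u.)
Correct weak derivative would be u'(x) = 4*x - 1.


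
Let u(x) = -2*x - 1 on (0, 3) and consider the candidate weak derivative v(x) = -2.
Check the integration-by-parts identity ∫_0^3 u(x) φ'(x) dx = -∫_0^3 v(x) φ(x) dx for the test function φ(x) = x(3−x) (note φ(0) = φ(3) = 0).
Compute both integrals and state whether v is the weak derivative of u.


LHS = 9, RHS = 9. Yes, v = u' weakly.

u(x) = -2*x - 1, classical derivative u'(x) = -2.
φ(x) = x(3−x), so φ'(x) = 3 - 2*x.
Note φ(0) = φ(3) = 0, so the boundary term u·φ vanishes.
LHS = ∫_0^3 u(x) φ'(x) dx = ∫_0^3 (4*x^2 - 4*x - 3) dx. Term by term:
  ∫_0^3 4*x^2 dx = 36;  ∫_0^3 -4*x dx = -18;  ∫_0^3 -3 dx = -9.
Sum: 36 − 18 − 9 = 9.
So LHS = 9.
∫_0^3 v(x) φ(x) dx = ∫_0^3 (2*x^2 - 6*x) dx. Term by term:
  ∫_0^3 2*x^2 dx = 18;  ∫_0^3 -6*x dx = -27.
Sum: 18 − 27 = -9.
So RHS = -∫_0^3 v(x) φ(x) dx = 9.
LHS = RHS, so the identity holds for this test φ.
Moreover u is smooth here and v(x) = u'(x) = -2 pointwise, so the identity holds for every test function. Hence v is the weak derivative of u.


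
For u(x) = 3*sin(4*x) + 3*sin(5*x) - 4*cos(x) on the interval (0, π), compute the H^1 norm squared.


||u||_{H^1(0,π)}^2 = -128/5 + 419*π/2

u'(x) = 4*sin(x) + 12*cos(4*x) + 15*cos(5*x).
Expand u² and (u')² and integrate term by term on (0, π), using: for integers n ≥ 1, ∫_0^π sin²(nx) dx = ∫_0^π cos²(nx) dx = π/2; for n ≠ n', ∫_0^π sin(nx)sin(n'x) dx = ∫_0^π cos(nx)cos(n'x) dx = 0; and by product-to-sum, ∫_0^π sin(nx)cos(n'x) dx = ½∫_0^π [sin((n+n')x) + sin((n−n')x)] dx, which is 0 when n+n' is even and 2n/(n²−n'²) when n+n' is odd (it need not vanish on (0, π)).
  u² squared terms: (-4)²·∫cos(x)² dx = 16·π/2 = 8*π;  (3)²·∫sin(4x)² dx = 9·π/2 = 9*π/2;  (3)²·∫sin(5x)² dx = 9·π/2 = 9*π/2.
  u² cross terms: 2·(-4)·(3)·∫cos(x)·sin(4x) dx = -24·(8/15) = -64/5;  2·(-4)·(3)·∫cos(x)·sin(5x) dx = -24·(0) = 0;  2·(3)·(3)·∫sin(4x)·sin(5x) dx = 18·(0) = 0.
  So ∫_0^π u² dx = 8*π + 9*π/2 + 9*π/2 − 64/5 + 0 + 0 = -64/5 + 17*π.
  (u')² squared terms: (4)²·∫sin(x)² dx = 16·π/2 = 8*π;  (12)²·∫cos(4x)² dx = 144·π/2 = 72*π;  (15)²·∫cos(5x)² dx = 225·π/2 = 225*π/2.
  (u')² cross terms: 2·(4)·(12)·∫sin(x)·cos(4x) dx = 96·(-2/15) = -64/5;  2·(4)·(15)·∫sin(x)·cos(5x) dx = 120·(0) = 0;  2·(12)·(15)·∫cos(4x)·cos(5x) dx = 360·(0) = 0.
  So ∫_0^π (u')² dx = 8*π + 72*π + 225*π/2 − 64/5 + 0 + 0 = -64/5 + 385*π/2.
||u||_{H^1}^2 = (-64/5 + 17*π) + (-64/5 + 385*π/2) = -128/5 + 419*π/2.


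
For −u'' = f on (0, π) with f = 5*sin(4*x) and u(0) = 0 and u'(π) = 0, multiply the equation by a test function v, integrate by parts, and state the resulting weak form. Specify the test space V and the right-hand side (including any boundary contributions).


V = {v ∈ H^1(0, π) : v(0) = 0} (test functions vanish at x = 0 where u is specified); weak form: ∫_0^π u'v' dx = ∫_0^π (5*sin(4*x)) v dx for all v ∈ V.

Multiply both sides by a test function v and integrate from 0 to π:
  ∫_0^π −u''(x) v(x) dx = ∫_0^π f(x) v(x) dx.
Integrate the LHS by parts once:
  ∫_0^π −u'' v dx = −[u'(x) v(x)]_0^π + ∫_0^π u'(x) v'(x) dx.
Thus ∫_0^π u'(x) v'(x) dx = ∫_0^π f(x) v(x) dx + [u'(x) v(x)]_0^π.
Choose V so that boundary terms are either known or forced to vanish.
Mixed BC: u(0) = 0 (Dirichlet) and u'(π) = 0 (Neumann). Define V = {v ∈ H^1(0, π) : v(0) = 0}. Then [u' v]_0^π = u'(π)·v(π) − u'(0)·0 = 0.
Weak formulation: find u (satisfying any essential BC) such that ∫_0^π u'(x) v'(x) dx = ∫_0^π f v dx for all v ∈ V (Dirichlet at 0 absorbed into V; the Neumann datum at x = π is zero, so no boundary term remains).
Substituting f(x) = 5*sin(4*x), the right-hand side is ∫_0^π (5*sin(4*x)) v dx.


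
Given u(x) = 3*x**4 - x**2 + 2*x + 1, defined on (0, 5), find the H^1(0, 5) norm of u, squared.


||u||_{H^1}^2 = 24542200/7

The H^1 norm (squared) on an interval (0, L) is
  ||u||_{H^1}^2 = ∫_0^L u(x)^2 dx + ∫_0^L u'(x)^2 dx.
Compute u'(x) = 12*x**3 - 2*x + 2.
Then u(x)^2 = 9*x**8 - 6*x**6 + 12*x**5 + 7*x**4 - 4*x**3 + 2*x**2 + 4*x + 1 and u'(x)^2 = 144*x**6 - 48*x**4 + 48*x**3 + 4*x**2 - 8*x + 4.
Integrate each monomial from 0 to 5 using ∫_0^5 c·x^n dx = c·5^(n+1)/(n+1):
  ∫_0^5 u(x)^2 dx = ∫_0^5 (9*x^8 - 6*x^6 + 12*x^5 + 7*x^4 - 4*x^3 + 2*x^2 + 4*x + 1) dx. Term by term:
    ∫_0^5 9*x^8 dx = 1953125;  ∫_0^5 -6*x^6 dx = -468750/7;  ∫_0^5 12*x^5 dx = 31250;
    ∫_0^5 7*x^4 dx = 4375;  ∫_0^5 -4*x^3 dx = -625;  ∫_0^5 2*x^2 dx = 250/3;
    ∫_0^5 4*x dx = 50;  ∫_0^5 1 dx = 5.
  Sum: 1953125 − 468750/7 + 31250 + 4375 − 625 + 250/3 + 50 + 5 = 40347280/21.
  ∫_0^5 u'(x)^2 dx = ∫_0^5 (144*x^6 - 48*x^4 + 48*x^3 + 4*x^2 - 8*x + 4) dx. Term by term:
    ∫_0^5 144*x^6 dx = 11250000/7;  ∫_0^5 -48*x^4 dx = -30000;  ∫_0^5 48*x^3 dx = 7500;
    ∫_0^5 4*x^2 dx = 500/3;  ∫_0^5 -8*x dx = -100;  ∫_0^5 4 dx = 20.
  Sum: 11250000/7 − 30000 + 7500 + 500/3 − 100 + 20 = 33279320/21.
Adding: ||u||_{H^1}^2 = 40347280/21 + 33279320/21 = 24542200/7.


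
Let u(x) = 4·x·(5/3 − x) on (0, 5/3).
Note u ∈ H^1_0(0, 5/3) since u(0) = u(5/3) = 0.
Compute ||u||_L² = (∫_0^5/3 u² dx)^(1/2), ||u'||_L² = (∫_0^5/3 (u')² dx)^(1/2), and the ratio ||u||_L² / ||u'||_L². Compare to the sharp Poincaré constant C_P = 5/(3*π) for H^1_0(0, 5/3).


||u||_L² / ||u'||_L² = sqrt(10)/6 < C_P = 5/(3*π).

u(x) = 4·x·(5/3 − x), so u'(x) = 20/3 - 8*x.
u(x) = 4·x·(5/3 − x) vanishes at x = 0 and x = 5/3, so u ∈ H^1_0(0, 5/3). Differentiate via the product rule and integrate the resulting polynomials term by term.
  ∫_0^5/3 u² dx = ∫_0^5/3 (16*x^4 - 160*x^3/3 + 400*x^2/9) dx. Term by term:
    ∫_0^5/3 16*x^4 dx = 10000/243;  ∫_0^5/3 -160*x^3/3 dx = -25000/243;  ∫_0^5/3 400*x^2/9 dx = 50000/729.
  Sum: 10000/243 − 25000/243 + 50000/729 = 5000/729.
  ∫_0^5/3 (u')² dx = ∫_0^5/3 (64*x^2 - 320*x/3 + 400/9) dx. Term by term:
    ∫_0^5/3 64*x^2 dx = 8000/81;  ∫_0^5/3 -320*x/3 dx = -4000/27;  ∫_0^5/3 400/9 dx = 2000/27.
  Sum: 8000/81 − 4000/27 + 2000/27 = 2000/81.
∫_0^5/3 u² dx = 5000/729, so ||u||_L² = 50*sqrt(2)/27.
∫_0^5/3 (u')² dx = 2000/81, so ||u'||_L² = 20*sqrt(5)/9.
Ratio ||u||_L² / ||u'||_L² = sqrt(10)/6.
Sharp Poincaré constant on H^1_0(0, 5/3) is C_P = L/π = 5/(3*π), achieved by sin(3*π/5·x).
A polynomial bump cannot attain the sharp Poincaré constant (only the first sine eigenfunction does), so the ratio is strictly less than C_P, consistent with ||u||_L² ≤ C_P ||u'||_L².


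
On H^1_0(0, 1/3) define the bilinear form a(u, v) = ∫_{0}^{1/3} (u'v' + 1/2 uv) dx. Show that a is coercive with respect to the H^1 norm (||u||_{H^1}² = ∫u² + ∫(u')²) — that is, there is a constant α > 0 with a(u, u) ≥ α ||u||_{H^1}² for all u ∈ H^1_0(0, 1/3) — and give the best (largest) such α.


α = (1 + 18*π^2)/(2*(1 + 9*π^2))

Coercivity of a(·,·) on H^1_0(0, 1/3) means a(u, u) ≥ α ||u||_{H^1}² for every u ∈ H^1_0.
The interval has length L = 1/3, and Poincaré/coercivity depend only on L. Here a(u, u) = ∫(u')² + (1/2)·∫u².
Here 0 < c = 1/2 < 1. The condition a(u,u) ≥ α||u||_{H^1}² reads (1−α)∫(u')² ≥ (α−c)∫u². Any admissible α is ≤ 1 (rapidly oscillating u have ∫u²/∫(u')² → 0), and α = 1 would force 0 ≥ (1−c)∫u², impossible since c < 1; so 1−α > 0. By the sharp Poincaré inequality on H^1_0 of an interval of length L, ∫(u')² ≥ (π/L)²∫u² with equality for the first sine mode sin(π(x−x₀)/L) (x₀ the left endpoint), so the inequality holds for all u iff (1−α)(π/L)² ≥ α − c, i.e. α ≤ ((π/L)² + c)/((π/L)² + 1) = (1 + c(L/π)²)/(1 + (L/π)²). With (π/L)² = 9*π^2 and c = 1/2, the largest admissible constant is α = ((π/L)² + c)/((π/L)² + 1).
Simplifying, α = (1 + 18*π^2)/(2*(1 + 9*π^2)).


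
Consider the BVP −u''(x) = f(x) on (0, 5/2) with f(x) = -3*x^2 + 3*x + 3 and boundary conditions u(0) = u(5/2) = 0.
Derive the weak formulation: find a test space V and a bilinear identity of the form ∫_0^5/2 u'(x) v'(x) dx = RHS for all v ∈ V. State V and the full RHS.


V = H^1_0(0, 5/2) (so v(0) = v(5/2) = 0); weak form: ∫_0^5/2 u'v' dx = ∫_0^5/2 (-3*x^2 + 3*x + 3) v dx for all v ∈ V.

Multiply both sides by a test function v and integrate from 0 to 5/2:
  ∫_0^5/2 −u''(x) v(x) dx = ∫_0^5/2 f(x) v(x) dx.
Integrate the LHS by parts once:
  ∫_0^5/2 −u'' v dx = −[u'(x) v(x)]_0^5/2 + ∫_0^5/2 u'(x) v'(x) dx.
Thus ∫_0^5/2 u'(x) v'(x) dx = ∫_0^5/2 f(x) v(x) dx + [u'(x) v(x)]_0^5/2.
Choose V so that boundary terms are either known or forced to vanish.
u is Dirichlet: u(0) = u(5/2) = 0. Let V = H^1_0(0, 5/2); then v(0) = v(5/2) = 0, and [u' v]_0^5/2 = 0.
Weak formulation: find u (satisfying any essential BC) such that ∫_0^5/2 u'(x) v'(x) dx = ∫_0^5/2 f v dx for all v ∈ V.
Substituting f(x) = -3*x^2 + 3*x + 3, the right-hand side is ∫_0^5/2 (-3*x^2 + 3*x + 3) v dx.
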